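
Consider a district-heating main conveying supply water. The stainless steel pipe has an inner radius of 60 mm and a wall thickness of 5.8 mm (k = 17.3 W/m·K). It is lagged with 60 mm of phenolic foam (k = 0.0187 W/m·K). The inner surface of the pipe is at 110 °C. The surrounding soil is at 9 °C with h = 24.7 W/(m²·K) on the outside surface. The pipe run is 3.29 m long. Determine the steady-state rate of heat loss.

Treating each annulus and film as a series resistance:
R_stainless steel pipe wall = ln(65.8/60)/(2π×17.3×3.29) = 2.58×10^-4 K/W
R_phenolic foam = ln(125.8/65.8)/(2π×0.0187×3.29) = 1.677 K/W
R_outer film = 1/(h_o·2πr_oL) = 1/(24.7×2π×0.1258×3.29) = 0.01557 K/W
R_total = 1.692 K/W
Q = ΔT/R_total = 101/1.692

Q ≈ 59.7 W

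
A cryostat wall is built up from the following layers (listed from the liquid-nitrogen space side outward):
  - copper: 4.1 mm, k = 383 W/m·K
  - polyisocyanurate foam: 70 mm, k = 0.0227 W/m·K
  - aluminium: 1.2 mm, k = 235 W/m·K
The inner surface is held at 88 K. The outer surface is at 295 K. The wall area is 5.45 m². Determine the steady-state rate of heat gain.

Model the wall as resistances in series:
R_copper = L/(kA) = 0.0041/(383×5.45) = 1.964×10^-6 K/W
R_polyisocyanurate foam = L/(kA) = 0.07/(0.0227×5.45) = 0.5658 K/W
R_aluminium = L/(kA) = 0.0012/(235×5.45) = 9.37×10^-7 K/W
R_total = 0.5658 K/W
Q = ΔT / R_total = 207 / 0.5658

Q ≈ 366 W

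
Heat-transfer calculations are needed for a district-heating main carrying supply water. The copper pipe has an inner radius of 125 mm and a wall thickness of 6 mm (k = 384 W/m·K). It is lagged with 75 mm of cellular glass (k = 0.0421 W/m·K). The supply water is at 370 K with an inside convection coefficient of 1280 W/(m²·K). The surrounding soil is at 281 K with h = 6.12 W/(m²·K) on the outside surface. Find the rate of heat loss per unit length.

q′ ≈ 48.4 W/m

Treating each annulus and film as a series resistance:
R_inner film = 1/(h_i·2πr₁L) = 1/(1280×2π×0.125×1) = 9.947×10^-4 K/W
R_copper pipe wall = ln(131/125)/(2π×384×1) = 1.943×10^-5 K/W
R_cellular glass = ln(206/131)/(2π×0.0421×1) = 1.711 K/W
R_outer film = 1/(h_o·2πr_oL) = 1/(6.12×2π×0.206×1) = 0.1262 K/W
R_total = 1.839 K/W
Q = ΔT/R_total = 89/1.839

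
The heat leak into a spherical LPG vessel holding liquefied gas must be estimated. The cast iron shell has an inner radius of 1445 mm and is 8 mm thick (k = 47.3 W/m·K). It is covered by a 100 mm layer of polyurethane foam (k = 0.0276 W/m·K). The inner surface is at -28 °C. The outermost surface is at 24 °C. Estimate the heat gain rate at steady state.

Spherical conduction: R = (1/r_in − 1/r_out)/(4πk) per layer; series-sum.
R_cast iron shell = (1/1.445 − 1/1.453)/(4π×47.3) = 6.41×10^-6 K/W
R_polyurethane foam = (1/1.453 − 1/1.553)/(4π×0.0276) = 0.1278 K/W
R_total = 0.1278 K/W
Q = ΔT/R_total = 52/0.1278

Q ≈ 407 W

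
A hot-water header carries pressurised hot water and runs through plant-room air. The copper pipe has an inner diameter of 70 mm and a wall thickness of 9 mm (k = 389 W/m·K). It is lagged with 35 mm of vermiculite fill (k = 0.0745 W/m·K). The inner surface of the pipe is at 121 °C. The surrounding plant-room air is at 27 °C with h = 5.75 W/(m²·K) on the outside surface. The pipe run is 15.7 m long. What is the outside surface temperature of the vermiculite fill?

T ≈ 47.6 °C

Per-layer cylindrical resistances, series-summed:
R_copper pipe wall = ln(44/35)/(2π×389×15.7) = 5.964×10^-6 K/W
R_vermiculite fill = ln(79/44)/(2π×0.0745×15.7) = 0.07964 K/W
R_outer film = 1/(h_o·2πr_oL) = 1/(5.75×2π×0.079×15.7) = 0.02232 K/W
R_total = 0.102 K/W
Q = ΔT/R_total = 94/0.102
Q = 922 W
T_interface = T_inner − Q·ΣR(inner→interface) = 121 − 922×0.07964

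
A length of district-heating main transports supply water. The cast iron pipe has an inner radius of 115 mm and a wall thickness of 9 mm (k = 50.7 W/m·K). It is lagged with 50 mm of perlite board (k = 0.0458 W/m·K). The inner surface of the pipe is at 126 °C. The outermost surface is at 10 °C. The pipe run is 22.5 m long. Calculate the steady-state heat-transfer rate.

Q ≈ 2220 W

Per-layer cylindrical resistances, series-summed:
R_cast iron pipe wall = ln(124/115)/(2π×50.7×22.5) = 1.051×10^-5 K/W
R_perlite board = ln(174/124)/(2π×0.0458×22.5) = 0.05232 K/W
R_total = 0.05233 K/W
Q = ΔT/R_total = 116/0.05233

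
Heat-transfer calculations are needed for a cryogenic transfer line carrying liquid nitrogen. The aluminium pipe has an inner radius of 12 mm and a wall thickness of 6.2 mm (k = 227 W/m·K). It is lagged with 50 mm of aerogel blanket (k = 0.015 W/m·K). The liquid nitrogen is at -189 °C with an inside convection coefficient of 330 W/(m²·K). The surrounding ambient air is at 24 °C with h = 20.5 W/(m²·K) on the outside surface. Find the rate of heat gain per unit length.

Per-layer cylindrical resistances, series-summed:
R_inner film = 1/(h_i·2πr₁L) = 1/(330×2π×0.012×1) = 0.04019 K/W
R_aluminium pipe wall = ln(18.2/12)/(2π×227×1) = 2.92×10^-4 K/W
R_aerogel blanket = ln(68.2/18.2)/(2π×0.015×1) = 14.02 K/W
R_outer film = 1/(h_o·2πr_oL) = 1/(20.5×2π×0.0682×1) = 0.1138 K/W
R_total = 14.17 K/W
Q = ΔT/R_total = 213/14.17

q′ ≈ 15 W/m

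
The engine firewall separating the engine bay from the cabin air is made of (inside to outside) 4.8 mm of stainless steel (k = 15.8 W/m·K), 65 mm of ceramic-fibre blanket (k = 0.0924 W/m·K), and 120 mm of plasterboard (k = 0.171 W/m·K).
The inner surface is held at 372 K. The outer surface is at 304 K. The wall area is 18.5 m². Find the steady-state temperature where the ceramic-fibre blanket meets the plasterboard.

T ≈ 338 K

Treating each layer as a thermal resistance in series:
R_stainless steel = L/(kA) = 0.0048/(15.8×18.5) = 1.642×10^-5 K/W
R_ceramic-fibre blanket = L/(kA) = 0.065/(0.0924×18.5) = 0.03803 K/W
R_plasterboard = L/(kA) = 0.12/(0.171×18.5) = 0.03793 K/W
R_total = 0.07597 K/W;  Q = ΔT/R_total = 68/0.07597 = 895 W
T_interface = T_inner − Q·ΣR(inner→interface) = 372 − 895×0.03804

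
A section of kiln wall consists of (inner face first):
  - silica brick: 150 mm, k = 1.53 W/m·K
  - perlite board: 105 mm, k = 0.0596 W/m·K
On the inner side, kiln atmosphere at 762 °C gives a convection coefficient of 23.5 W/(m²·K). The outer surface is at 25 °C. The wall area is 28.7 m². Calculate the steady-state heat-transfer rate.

Q ≈ 11100 W

Using the resistance-network approach (series):
R_inner film = 1/(h_i·A) = 1/(23.5×28.7) = 0.001483 K/W
R_silica brick = L/(kA) = 0.15/(1.53×28.7) = 0.003416 K/W
R_perlite board = L/(kA) = 0.105/(0.0596×28.7) = 0.06138 K/W
R_total = 0.06628 K/W
Q = ΔT / R_total = 737 / 0.06628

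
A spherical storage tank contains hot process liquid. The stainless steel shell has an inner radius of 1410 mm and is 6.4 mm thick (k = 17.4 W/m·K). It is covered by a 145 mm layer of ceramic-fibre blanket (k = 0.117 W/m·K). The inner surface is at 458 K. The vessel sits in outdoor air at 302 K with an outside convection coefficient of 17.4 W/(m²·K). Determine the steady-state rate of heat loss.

Radial (spherical) resistances in series:
R_stainless steel shell = (1/1.41 − 1/1.4164)/(4π×17.4) = 1.466×10^-5 K/W
R_ceramic-fibre blanket = (1/1.4164 − 1/1.5614)/(4π×0.117) = 0.04459 K/W
R_outer film = 1/(h·4πr_o²) = 1/(17.4×4π×1.5614²) = 0.001876 K/W
R_total = 0.04648 K/W
Q = ΔT/R_total = 156/0.04648

Q ≈ 3360 W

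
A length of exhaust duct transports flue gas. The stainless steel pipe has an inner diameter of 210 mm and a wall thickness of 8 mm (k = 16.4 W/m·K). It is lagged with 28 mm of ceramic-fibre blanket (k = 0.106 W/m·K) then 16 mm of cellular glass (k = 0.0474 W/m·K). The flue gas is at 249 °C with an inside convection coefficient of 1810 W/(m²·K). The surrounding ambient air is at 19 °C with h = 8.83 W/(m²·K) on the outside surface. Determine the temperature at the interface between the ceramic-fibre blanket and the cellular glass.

T ≈ 154 °C

For a radial system each layer contributes R = ln(r_out/r_in)/(2πkL); films add R = 1/(hA).
R_inner film = 1/(h_i·2πr₁L) = 1/(1810×2π×0.105×1) = 8.374×10^-4 K/W
R_stainless steel pipe wall = ln(113/105)/(2π×16.4×1) = 7.126×10^-4 K/W
R_ceramic-fibre blanket = ln(141/113)/(2π×0.106×1) = 0.3324 K/W
R_cellular glass = ln(157/141)/(2π×0.0474×1) = 0.3609 K/W
R_outer film = 1/(h_o·2πr_oL) = 1/(8.83×2π×0.157×1) = 0.1148 K/W
R_total = 0.8096 K/W
Q = ΔT/R_total = 230/0.8096
Q = 284 W/m
T_interface = T_inner − Q·ΣR(inner→interface) = 249 − 284×0.3339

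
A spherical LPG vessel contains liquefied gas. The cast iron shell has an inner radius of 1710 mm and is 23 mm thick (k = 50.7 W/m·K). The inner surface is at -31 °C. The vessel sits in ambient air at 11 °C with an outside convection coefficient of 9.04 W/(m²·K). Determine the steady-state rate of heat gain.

Q ≈ 14300 W

For a spherical shell R = (1/r₁ − 1/r₂)/(4πk); film R = 1/(h·4πr²). In series:
R_cast iron shell = (1/1.71 − 1/1.733)/(4π×50.7) = 1.218×10^-5 K/W
R_outer film = 1/(h·4πr_o²) = 1/(9.04×4π×1.733²) = 0.002931 K/W
R_total = 0.002943 K/W
Q = ΔT/R_total = 42/0.002943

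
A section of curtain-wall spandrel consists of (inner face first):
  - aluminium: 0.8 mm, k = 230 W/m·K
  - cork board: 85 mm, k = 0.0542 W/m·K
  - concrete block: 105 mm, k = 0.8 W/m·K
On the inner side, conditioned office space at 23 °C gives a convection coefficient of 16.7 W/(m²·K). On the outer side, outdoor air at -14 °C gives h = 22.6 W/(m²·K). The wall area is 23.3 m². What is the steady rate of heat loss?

Q ≈ 478 W

Treating each layer as a thermal resistance in series:
R_inner film = 1/(h_i·A) = 1/(16.7×23.3) = 0.00257 K/W
R_aluminium = L/(kA) = 0.0008/(230×23.3) = 1.493×10^-7 K/W
R_cork board = L/(kA) = 0.085/(0.0542×23.3) = 0.06731 K/W
R_concrete block = L/(kA) = 0.105/(0.8×23.3) = 0.005633 K/W
R_outer film = 1/(h_o·A) = 1/(22.6×23.3) = 0.001899 K/W
R_total = 0.07741 K/W
Q = ΔT / R_total = 37 / 0.07741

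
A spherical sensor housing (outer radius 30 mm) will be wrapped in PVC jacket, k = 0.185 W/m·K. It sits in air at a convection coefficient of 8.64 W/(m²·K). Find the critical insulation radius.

r_cr ≈ 42.8 mm

For a sphere r_cr = 2k/h = 2×0.185/8.64
r_cr = 42.8 mm; since the bare radius (30 mm) is below r_cr, adding a thin layer of insulation will *increase* heat loss.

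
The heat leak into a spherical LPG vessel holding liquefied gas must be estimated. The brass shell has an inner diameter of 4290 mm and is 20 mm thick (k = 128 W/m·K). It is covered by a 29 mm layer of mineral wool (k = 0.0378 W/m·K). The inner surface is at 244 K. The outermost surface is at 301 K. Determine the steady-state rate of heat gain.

Each spherical layer contributes R = (1/r_i − 1/r_o)/(4πk):
R_brass shell = (1/2.145 − 1/2.165)/(4π×128) = 2.677×10^-6 K/W
R_mineral wool = (1/2.165 − 1/2.194)/(4π×0.0378) = 0.01285 K/W
R_total = 0.01286 K/W
Q = ΔT/R_total = 57/0.01286

Q ≈ 4430 W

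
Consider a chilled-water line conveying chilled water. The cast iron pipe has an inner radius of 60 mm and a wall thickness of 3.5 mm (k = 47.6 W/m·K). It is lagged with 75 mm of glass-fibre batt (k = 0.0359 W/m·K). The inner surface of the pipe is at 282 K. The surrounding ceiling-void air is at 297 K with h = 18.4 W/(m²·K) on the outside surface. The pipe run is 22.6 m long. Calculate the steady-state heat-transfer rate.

Radial resistances (cylindrical: R_cond = ln(r_o/r_i)/(2πkL), R_conv = 1/(h·2πrL)):
R_cast iron pipe wall = ln(63.5/60)/(2π×47.6×22.6) = 8.388×10^-6 K/W
R_glass-fibre batt = ln(138.5/63.5)/(2π×0.0359×22.6) = 0.153 K/W
R_outer film = 1/(h_o·2πr_oL) = 1/(18.4×2π×0.1385×22.6) = 0.002763 K/W
R_total = 0.1557 K/W
Q = ΔT/R_total = 15/0.1557

Q ≈ 96.3 W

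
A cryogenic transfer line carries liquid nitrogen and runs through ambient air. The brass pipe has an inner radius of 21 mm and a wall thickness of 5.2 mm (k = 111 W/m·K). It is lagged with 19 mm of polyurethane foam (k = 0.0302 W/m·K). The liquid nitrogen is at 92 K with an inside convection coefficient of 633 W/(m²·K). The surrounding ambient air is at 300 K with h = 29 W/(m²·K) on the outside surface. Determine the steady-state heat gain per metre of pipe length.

Treating each annulus and film as a series resistance:
R_inner film = 1/(h_i·2πr₁L) = 1/(633×2π×0.021×1) = 0.01197 K/W
R_brass pipe wall = ln(26.2/21)/(2π×111×1) = 3.172×10^-4 K/W
R_polyurethane foam = ln(45.2/26.2)/(2π×0.0302×1) = 2.874 K/W
R_outer film = 1/(h_o·2πr_oL) = 1/(29×2π×0.0452×1) = 0.1214 K/W
R_total = 3.008 K/W
Q = ΔT/R_total = 208/3.008

q′ ≈ 69.2 W/m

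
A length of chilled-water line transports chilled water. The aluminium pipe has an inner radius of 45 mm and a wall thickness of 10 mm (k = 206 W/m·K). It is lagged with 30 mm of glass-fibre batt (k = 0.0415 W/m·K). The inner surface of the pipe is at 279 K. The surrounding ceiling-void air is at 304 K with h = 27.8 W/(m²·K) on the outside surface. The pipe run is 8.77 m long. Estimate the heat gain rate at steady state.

Q ≈ 126 W

Radial resistances (cylindrical: R_cond = ln(r_o/r_i)/(2πkL), R_conv = 1/(h·2πrL)):
R_aluminium pipe wall = ln(55/45)/(2π×206×8.77) = 1.768×10^-5 K/W
R_glass-fibre batt = ln(85/55)/(2π×0.0415×8.77) = 0.1904 K/W
R_outer film = 1/(h_o·2πr_oL) = 1/(27.8×2π×0.085×8.77) = 0.00768 K/W
R_total = 0.1981 K/W
Q = ΔT/R_total = 25/0.1981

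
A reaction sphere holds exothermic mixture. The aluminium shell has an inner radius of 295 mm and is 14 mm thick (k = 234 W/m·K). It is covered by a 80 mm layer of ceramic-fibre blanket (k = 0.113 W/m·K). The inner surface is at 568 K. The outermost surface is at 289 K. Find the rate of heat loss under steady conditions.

Q ≈ 595 W

Spherical conduction: R = (1/r_in − 1/r_out)/(4πk) per layer; series-sum.
R_aluminium shell = (1/0.295 − 1/0.309)/(4π×234) = 5.223×10^-5 K/W
R_ceramic-fibre blanket = (1/0.309 − 1/0.389)/(4π×0.113) = 0.4687 K/W
R_total = 0.4688 K/W
Q = ΔT/R_total = 279/0.4688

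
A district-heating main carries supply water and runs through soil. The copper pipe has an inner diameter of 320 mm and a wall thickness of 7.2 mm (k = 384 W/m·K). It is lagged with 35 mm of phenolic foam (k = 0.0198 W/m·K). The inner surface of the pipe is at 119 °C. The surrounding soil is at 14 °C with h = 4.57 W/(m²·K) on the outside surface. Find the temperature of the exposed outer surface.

Cylindrical conduction, so R = ln(r₂/r₁)/(2πkL) per layer, in series:
R_copper pipe wall = ln(167.2/160)/(2π×384×1) = 1.824×10^-5 K/W
R_phenolic foam = ln(202.2/167.2)/(2π×0.0198×1) = 1.528 K/W
R_outer film = 1/(h_o·2πr_oL) = 1/(4.57×2π×0.2022×1) = 0.1722 K/W
R_total = 1.7 K/W
Q = ΔT/R_total = 105/1.7
Q = 61.8 W/m
T_interface = T_inner − Q·ΣR(inner→interface) = 119 − 61.8×1.528

T ≈ 24.6 °C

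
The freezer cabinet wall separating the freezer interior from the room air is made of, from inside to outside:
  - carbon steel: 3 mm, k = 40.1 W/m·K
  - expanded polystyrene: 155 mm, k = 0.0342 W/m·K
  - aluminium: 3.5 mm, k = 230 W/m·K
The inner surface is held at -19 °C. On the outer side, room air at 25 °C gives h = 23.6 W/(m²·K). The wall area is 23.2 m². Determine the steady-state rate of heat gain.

Series thermal resistances:
R_carbon steel = L/(kA) = 0.003/(40.1×23.2) = 3.225×10^-6 K/W
R_expanded polystyrene = L/(kA) = 0.155/(0.0342×23.2) = 0.1954 K/W
R_aluminium = L/(kA) = 0.0035/(230×23.2) = 6.559×10^-7 K/W
R_outer film = 1/(h_o·A) = 1/(23.6×23.2) = 0.001826 K/W
R_total = 0.1972 K/W
Q = ΔT / R_total = 44 / 0.1972

Q ≈ 223 W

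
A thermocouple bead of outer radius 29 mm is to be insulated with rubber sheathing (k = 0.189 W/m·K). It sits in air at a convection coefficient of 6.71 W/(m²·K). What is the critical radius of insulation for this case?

For a sphere r_cr = 2k/h = 2×0.189/6.71
r_cr = 56.3 mm; since the bare radius (29 mm) is below r_cr, adding a thin layer of insulation will *increase* heat loss.

r_cr ≈ 56.3 mm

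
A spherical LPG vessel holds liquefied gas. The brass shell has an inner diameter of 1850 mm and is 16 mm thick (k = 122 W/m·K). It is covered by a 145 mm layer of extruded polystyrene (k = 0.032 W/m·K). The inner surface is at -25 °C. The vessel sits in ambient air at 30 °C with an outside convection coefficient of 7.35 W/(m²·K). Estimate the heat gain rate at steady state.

Spherical conduction: R = (1/r_in − 1/r_out)/(4πk) per layer; series-sum.
R_brass shell = (1/0.925 − 1/0.941)/(4π×122) = 1.199×10^-5 K/W
R_extruded polystyrene = (1/0.941 − 1/1.086)/(4π×0.032) = 0.3528 K/W
R_outer film = 1/(h·4πr_o²) = 1/(7.35×4π×1.086²) = 0.00918 K/W
R_total = 0.362 K/W
Q = ΔT/R_total = 55/0.362

Q ≈ 152 W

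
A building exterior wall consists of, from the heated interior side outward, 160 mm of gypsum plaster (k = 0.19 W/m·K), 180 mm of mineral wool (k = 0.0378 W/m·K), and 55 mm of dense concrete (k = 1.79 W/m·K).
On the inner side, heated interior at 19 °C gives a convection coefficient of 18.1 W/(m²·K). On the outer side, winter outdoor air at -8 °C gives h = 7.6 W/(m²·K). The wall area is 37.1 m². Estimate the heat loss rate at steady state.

Q ≈ 172 W

Treating each layer as a thermal resistance in series:
R_inner film = 1/(h_i·A) = 1/(18.1×37.1) = 0.001489 K/W
R_gypsum plaster = L/(kA) = 0.16/(0.19×37.1) = 0.0227 K/W
R_mineral wool = L/(kA) = 0.18/(0.0378×37.1) = 0.1284 K/W
R_dense concrete = L/(kA) = 0.055/(1.79×37.1) = 8.282×10^-4 K/W
R_outer film = 1/(h_o·A) = 1/(7.6×37.1) = 0.003547 K/W
R_total = 0.1569 K/W
Q = ΔT / R_total = 27 / 0.1569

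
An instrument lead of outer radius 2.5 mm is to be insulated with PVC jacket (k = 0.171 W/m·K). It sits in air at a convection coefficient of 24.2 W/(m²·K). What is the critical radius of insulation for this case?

For a cylinder r_cr = k/h = 0.171/24.2
r_cr = 7.07 mm; since the bare radius (2.5 mm) is below r_cr, adding a thin layer of insulation will *increase* heat loss.

r_cr ≈ 7.07 mm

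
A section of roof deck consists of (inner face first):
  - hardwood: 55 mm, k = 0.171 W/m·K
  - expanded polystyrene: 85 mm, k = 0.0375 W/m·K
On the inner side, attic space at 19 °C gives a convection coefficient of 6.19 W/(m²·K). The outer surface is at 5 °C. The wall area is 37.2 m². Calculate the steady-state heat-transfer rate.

Treating each layer as a thermal resistance in series:
R_inner film = 1/(h_i·A) = 1/(6.19×37.2) = 0.004343 K/W
R_hardwood = L/(kA) = 0.055/(0.171×37.2) = 0.008646 K/W
R_expanded polystyrene = L/(kA) = 0.085/(0.0375×37.2) = 0.06093 K/W
R_total = 0.07392 K/W
Q = ΔT / R_total = 14 / 0.07392

Q ≈ 189 W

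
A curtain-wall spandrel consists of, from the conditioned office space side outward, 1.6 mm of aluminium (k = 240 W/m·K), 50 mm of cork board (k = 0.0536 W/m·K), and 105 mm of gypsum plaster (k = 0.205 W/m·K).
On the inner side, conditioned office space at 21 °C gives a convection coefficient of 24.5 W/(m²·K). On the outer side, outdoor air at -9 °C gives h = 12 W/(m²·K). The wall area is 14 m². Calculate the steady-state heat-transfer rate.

Q ≈ 268 W

Thermal resistances in series:
R_inner film = 1/(h_i·A) = 1/(24.5×14) = 0.002915 K/W
R_aluminium = L/(kA) = 0.0016/(240×14) = 4.762×10^-7 K/W
R_cork board = L/(kA) = 0.05/(0.0536×14) = 0.06663 K/W
R_gypsum plaster = L/(kA) = 0.105/(0.205×14) = 0.03659 K/W
R_outer film = 1/(h_o·A) = 1/(12×14) = 0.005952 K/W
R_total = 0.1121 K/W
Q = ΔT / R_total = 30 / 0.1121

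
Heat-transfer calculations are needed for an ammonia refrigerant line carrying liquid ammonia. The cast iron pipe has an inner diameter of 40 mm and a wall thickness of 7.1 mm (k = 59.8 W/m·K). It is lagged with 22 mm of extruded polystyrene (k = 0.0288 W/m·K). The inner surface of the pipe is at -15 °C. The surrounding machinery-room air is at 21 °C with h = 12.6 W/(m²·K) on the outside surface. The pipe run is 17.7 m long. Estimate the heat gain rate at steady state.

Q ≈ 180 W

Per-layer cylindrical resistances, series-summed:
R_cast iron pipe wall = ln(27.1/20)/(2π×59.8×17.7) = 4.568×10^-5 K/W
R_extruded polystyrene = ln(49.1/27.1)/(2π×0.0288×17.7) = 0.1856 K/W
R_outer film = 1/(h_o·2πr_oL) = 1/(12.6×2π×0.0491×17.7) = 0.01453 K/W
R_total = 0.2001 K/W
Q = ΔT/R_total = 36/0.2001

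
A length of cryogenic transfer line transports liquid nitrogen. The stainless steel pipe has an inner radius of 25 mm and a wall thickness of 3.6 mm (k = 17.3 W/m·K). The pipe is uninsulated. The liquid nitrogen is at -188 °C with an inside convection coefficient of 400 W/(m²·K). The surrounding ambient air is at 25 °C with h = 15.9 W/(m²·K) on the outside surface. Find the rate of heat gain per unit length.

q′ ≈ 580 W/m

For a radial system each layer contributes R = ln(r_out/r_in)/(2πkL); films add R = 1/(hA).
R_inner film = 1/(h_i·2πr₁L) = 1/(400×2π×0.025×1) = 0.01592 K/W
R_stainless steel pipe wall = ln(28.6/25)/(2π×17.3×1) = 0.001238 K/W
R_outer film = 1/(h_o·2πr_oL) = 1/(15.9×2π×0.0286×1) = 0.35 K/W
R_total = 0.3671 K/W
Q = ΔT/R_total = 213/0.3671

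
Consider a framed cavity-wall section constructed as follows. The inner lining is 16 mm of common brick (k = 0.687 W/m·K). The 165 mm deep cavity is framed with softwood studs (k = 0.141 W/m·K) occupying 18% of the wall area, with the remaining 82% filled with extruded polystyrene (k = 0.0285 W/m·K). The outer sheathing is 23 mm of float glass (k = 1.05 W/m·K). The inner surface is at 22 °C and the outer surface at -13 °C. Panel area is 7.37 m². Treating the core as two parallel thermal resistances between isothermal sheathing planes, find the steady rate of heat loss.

Q ≈ 75.2 W

Sheathing layers in series; stud and cavity paths in parallel between them.
R_inner = 0.016/(0.687×7.37) = 0.00316 K/W
R_stud  = 0.165/(0.141×0.18×7.37) = 0.8821 K/W
R_cav   = 0.165/(0.0285×0.82×7.37) = 0.958 K/W
1/R_core = 1/R_stud + 1/R_cav → R_core = 0.4592 K/W
R_outer = 0.023/(1.05×7.37) = 0.002972 K/W
R_total = 0.4654 K/W
Q = ΔT/R_total = 35/0.4654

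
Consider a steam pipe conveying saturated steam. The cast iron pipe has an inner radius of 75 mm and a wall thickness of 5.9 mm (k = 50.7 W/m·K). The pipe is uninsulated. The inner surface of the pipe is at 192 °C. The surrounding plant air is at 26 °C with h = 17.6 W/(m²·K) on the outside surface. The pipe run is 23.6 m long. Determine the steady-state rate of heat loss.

Radial resistances (cylindrical: R_cond = ln(r_o/r_i)/(2πkL), R_conv = 1/(h·2πrL)):
R_cast iron pipe wall = ln(80.9/75)/(2π×50.7×23.6) = 1.007×10^-5 K/W
R_outer film = 1/(h_o·2πr_oL) = 1/(17.6×2π×0.0809×23.6) = 0.004736 K/W
R_total = 0.004746 K/W
Q = ΔT/R_total = 166/0.004746

Q ≈ 35000 W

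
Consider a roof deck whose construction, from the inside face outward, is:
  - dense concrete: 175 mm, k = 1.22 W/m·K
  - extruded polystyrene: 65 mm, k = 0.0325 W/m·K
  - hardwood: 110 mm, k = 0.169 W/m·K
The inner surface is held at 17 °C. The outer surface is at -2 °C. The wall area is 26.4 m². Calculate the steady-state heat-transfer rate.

Q ≈ 180 W

Thermal resistances in series:
R_dense concrete = L/(kA) = 0.175/(1.22×26.4) = 0.005433 K/W
R_extruded polystyrene = L/(kA) = 0.065/(0.0325×26.4) = 0.07576 K/W
R_hardwood = L/(kA) = 0.11/(0.169×26.4) = 0.02465 K/W
R_total = 0.1058 K/W
Q = ΔT / R_total = 19 / 0.1058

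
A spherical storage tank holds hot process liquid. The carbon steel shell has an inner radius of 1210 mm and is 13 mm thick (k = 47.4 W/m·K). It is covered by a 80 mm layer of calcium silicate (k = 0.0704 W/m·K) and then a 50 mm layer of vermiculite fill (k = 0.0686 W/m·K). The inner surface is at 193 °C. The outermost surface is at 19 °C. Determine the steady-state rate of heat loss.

Q ≈ 1940 W

Each spherical layer contributes R = (1/r_i − 1/r_o)/(4πk):
R_carbon steel shell = (1/1.21 − 1/1.223)/(4π×47.4) = 1.475×10^-5 K/W
R_calcium silicate = (1/1.223 − 1/1.303)/(4π×0.0704) = 0.05675 K/W
R_vermiculite fill = (1/1.303 − 1/1.353)/(4π×0.0686) = 0.0329 K/W
R_total = 0.08966 K/W
Q = ΔT/R_total = 174/0.08966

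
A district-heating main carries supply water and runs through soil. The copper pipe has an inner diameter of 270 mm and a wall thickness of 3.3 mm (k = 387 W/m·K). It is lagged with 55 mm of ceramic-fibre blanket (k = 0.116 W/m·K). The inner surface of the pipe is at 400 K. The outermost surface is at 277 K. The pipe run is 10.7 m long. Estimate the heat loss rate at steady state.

Q ≈ 2860 W

Radial resistances (cylindrical: R_cond = ln(r_o/r_i)/(2πkL), R_conv = 1/(h·2πrL)):
R_copper pipe wall = ln(138.3/135)/(2π×387×10.7) = 9.282×10^-7 K/W
R_ceramic-fibre blanket = ln(193.3/138.3)/(2π×0.116×10.7) = 0.04293 K/W
R_total = 0.04293 K/W
Q = ΔT/R_total = 123/0.04293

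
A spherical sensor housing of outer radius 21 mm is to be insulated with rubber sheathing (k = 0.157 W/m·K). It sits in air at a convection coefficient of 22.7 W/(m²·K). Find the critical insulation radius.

r_cr ≈ 13.8 mm

For a sphere r_cr = 2k/h = 2×0.157/22.7
r_cr = 13.8 mm; since the bare radius (21 mm) is above r_cr, any added insulation will reduce heat loss.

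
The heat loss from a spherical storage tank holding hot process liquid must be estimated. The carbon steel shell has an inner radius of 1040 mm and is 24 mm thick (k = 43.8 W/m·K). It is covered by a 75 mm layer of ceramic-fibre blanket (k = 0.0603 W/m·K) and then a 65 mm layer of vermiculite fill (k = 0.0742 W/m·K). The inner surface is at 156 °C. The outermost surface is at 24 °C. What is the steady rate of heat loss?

Spherical conduction: R = (1/r_in − 1/r_out)/(4πk) per layer; series-sum.
R_carbon steel shell = (1/1.04 − 1/1.064)/(4π×43.8) = 3.941×10^-5 K/W
R_ceramic-fibre blanket = (1/1.064 − 1/1.139)/(4π×0.0603) = 0.08167 K/W
R_vermiculite fill = (1/1.139 − 1/1.204)/(4π×0.0742) = 0.05083 K/W
R_total = 0.1325 K/W
Q = ΔT/R_total = 132/0.1325

Q ≈ 996 W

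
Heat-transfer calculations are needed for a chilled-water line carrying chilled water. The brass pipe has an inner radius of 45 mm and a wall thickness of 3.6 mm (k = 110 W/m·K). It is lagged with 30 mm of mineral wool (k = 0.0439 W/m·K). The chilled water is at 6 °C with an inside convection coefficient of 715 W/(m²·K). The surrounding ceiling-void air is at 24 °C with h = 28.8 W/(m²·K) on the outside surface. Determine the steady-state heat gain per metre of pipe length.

Radial resistances (cylindrical: R_cond = ln(r_o/r_i)/(2πkL), R_conv = 1/(h·2πrL)):
R_inner film = 1/(h_i·2πr₁L) = 1/(715×2π×0.045×1) = 0.004947 K/W
R_brass pipe wall = ln(48.6/45)/(2π×110×1) = 1.114×10^-4 K/W
R_mineral wool = ln(78.6/48.6)/(2π×0.0439×1) = 1.743 K/W
R_outer film = 1/(h_o·2πr_oL) = 1/(28.8×2π×0.0786×1) = 0.07031 K/W
R_total = 1.818 K/W
Q = ΔT/R_total = 18/1.818

q′ ≈ 9.9 W/m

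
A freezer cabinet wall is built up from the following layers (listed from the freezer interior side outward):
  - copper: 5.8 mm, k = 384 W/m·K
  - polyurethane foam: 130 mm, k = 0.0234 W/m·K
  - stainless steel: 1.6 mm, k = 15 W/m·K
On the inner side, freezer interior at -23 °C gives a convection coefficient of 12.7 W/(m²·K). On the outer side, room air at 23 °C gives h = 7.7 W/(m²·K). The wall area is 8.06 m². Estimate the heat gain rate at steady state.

Q ≈ 64.3 W

Thermal resistances in series:
R_inner film = 1/(h_i·A) = 1/(12.7×8.06) = 0.009769 K/W
R_copper = L/(kA) = 0.0058/(384×8.06) = 1.874×10^-6 K/W
R_polyurethane foam = L/(kA) = 0.13/(0.0234×8.06) = 0.6893 K/W
R_stainless steel = L/(kA) = 0.0016/(15×8.06) = 1.323×10^-5 K/W
R_outer film = 1/(h_o·A) = 1/(7.7×8.06) = 0.01611 K/W
R_total = 0.7152 K/W
Q = ΔT / R_total = 46 / 0.7152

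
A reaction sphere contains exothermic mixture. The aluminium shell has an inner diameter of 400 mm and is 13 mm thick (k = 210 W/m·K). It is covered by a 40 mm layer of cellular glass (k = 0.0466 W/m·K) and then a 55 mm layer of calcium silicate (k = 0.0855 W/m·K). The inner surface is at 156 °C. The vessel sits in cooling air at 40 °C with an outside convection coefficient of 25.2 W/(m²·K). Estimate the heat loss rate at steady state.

Each spherical layer contributes R = (1/r_i − 1/r_o)/(4πk):
R_aluminium shell = (1/0.2 − 1/0.213)/(4π×210) = 1.156×10^-4 K/W
R_cellular glass = (1/0.213 − 1/0.253)/(4π×0.0466) = 1.268 K/W
R_calcium silicate = (1/0.253 − 1/0.308)/(4π×0.0855) = 0.6569 K/W
R_outer film = 1/(h·4πr_o²) = 1/(25.2×4π×0.308²) = 0.03329 K/W
R_total = 1.958 K/W
Q = ΔT/R_total = 116/1.958

Q ≈ 59.2 W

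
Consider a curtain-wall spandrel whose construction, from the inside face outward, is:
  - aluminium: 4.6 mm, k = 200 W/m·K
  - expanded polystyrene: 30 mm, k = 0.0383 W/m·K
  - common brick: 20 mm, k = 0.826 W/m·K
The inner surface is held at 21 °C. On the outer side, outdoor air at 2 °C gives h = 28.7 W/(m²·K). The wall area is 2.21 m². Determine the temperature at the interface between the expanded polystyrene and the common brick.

T ≈ 3.33 °C

Thermal resistances in series:
R_aluminium = L/(kA) = 0.0046/(200×2.21) = 1.041×10^-5 K/W
R_expanded polystyrene = L/(kA) = 0.03/(0.0383×2.21) = 0.3544 K/W
R_common brick = L/(kA) = 0.02/(0.826×2.21) = 0.01096 K/W
R_outer film = 1/(h_o·A) = 1/(28.7×2.21) = 0.01577 K/W
R_total = 0.3812 K/W;  Q = ΔT/R_total = 19/0.3812 = 49.85 W
T_interface = T_inner − Q·ΣR(inner→interface) = 21 − 49.8×0.3544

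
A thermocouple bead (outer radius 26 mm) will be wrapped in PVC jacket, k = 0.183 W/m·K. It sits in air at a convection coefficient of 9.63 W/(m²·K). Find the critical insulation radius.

For a sphere r_cr = 2k/h = 2×0.183/9.63
r_cr = 38 mm; since the bare radius (26 mm) is below r_cr, adding a thin layer of insulation will *increase* heat loss.

r_cr ≈ 38 mm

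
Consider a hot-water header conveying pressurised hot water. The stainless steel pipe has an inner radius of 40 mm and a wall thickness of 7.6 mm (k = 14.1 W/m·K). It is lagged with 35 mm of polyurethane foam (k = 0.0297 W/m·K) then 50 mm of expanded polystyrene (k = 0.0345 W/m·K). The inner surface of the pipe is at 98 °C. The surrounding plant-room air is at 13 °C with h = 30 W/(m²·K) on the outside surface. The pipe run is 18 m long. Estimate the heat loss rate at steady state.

Treating each annulus and film as a series resistance:
R_stainless steel pipe wall = ln(47.6/40)/(2π×14.1×18) = 1.091×10^-4 K/W
R_polyurethane foam = ln(82.6/47.6)/(2π×0.0297×18) = 0.1641 K/W
R_expanded polystyrene = ln(132.6/82.6)/(2π×0.0345×18) = 0.1213 K/W
R_outer film = 1/(h_o·2πr_oL) = 1/(30×2π×0.1326×18) = 0.002223 K/W
R_total = 0.2877 K/W
Q = ΔT/R_total = 85/0.2877

Q ≈ 295 W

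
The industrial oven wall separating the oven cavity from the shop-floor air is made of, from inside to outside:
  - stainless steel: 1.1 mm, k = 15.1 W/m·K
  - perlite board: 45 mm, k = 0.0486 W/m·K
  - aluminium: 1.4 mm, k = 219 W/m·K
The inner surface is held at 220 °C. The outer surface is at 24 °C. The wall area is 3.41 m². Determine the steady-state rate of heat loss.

Thermal resistances in series:
R_stainless steel = L/(kA) = 0.0011/(15.1×3.41) = 2.136×10^-5 K/W
R_perlite board = L/(kA) = 0.045/(0.0486×3.41) = 0.2715 K/W
R_aluminium = L/(kA) = 0.0014/(219×3.41) = 1.875×10^-6 K/W
R_total = 0.2716 K/W
Q = ΔT / R_total = 196 / 0.2716

Q ≈ 722 W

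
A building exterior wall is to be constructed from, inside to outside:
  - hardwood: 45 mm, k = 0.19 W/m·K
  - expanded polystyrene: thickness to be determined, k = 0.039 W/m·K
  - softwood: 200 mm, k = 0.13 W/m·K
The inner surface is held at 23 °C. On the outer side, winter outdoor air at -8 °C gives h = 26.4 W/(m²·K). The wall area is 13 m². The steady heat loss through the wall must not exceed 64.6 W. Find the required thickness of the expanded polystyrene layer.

L ≈ 173 mm

Model the wall as resistances in series:
R_hardwood = L/(kA) = 0.045/(0.19×13) = 0.01822 K/W
R_softwood = L/(kA) = 0.2/(0.13×13) = 0.1183 K/W
R_outer film = 1/(h_o·A) = 1/(26.4×13) = 0.002914 K/W
Sum of the known resistances R_other = 0.1395 K/W
Required total resistance R_tot = ΔT/Q_allow = 31/64.6 = 0.4799 K/W
R_expanded polystyrene = R_tot − R_other = 0.3404 K/W
L = R·k·A = 0.3404×0.039×13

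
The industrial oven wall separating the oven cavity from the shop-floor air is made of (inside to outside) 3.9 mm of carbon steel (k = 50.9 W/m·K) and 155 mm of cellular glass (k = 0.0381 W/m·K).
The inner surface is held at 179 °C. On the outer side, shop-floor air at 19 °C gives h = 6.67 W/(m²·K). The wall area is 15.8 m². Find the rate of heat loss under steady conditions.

Q ≈ 599 W

Series thermal resistances:
R_carbon steel = L/(kA) = 0.0039/(50.9×15.8) = 4.849×10^-6 K/W
R_cellular glass = L/(kA) = 0.155/(0.0381×15.8) = 0.2575 K/W
R_outer film = 1/(h_o·A) = 1/(6.67×15.8) = 0.009489 K/W
R_total = 0.267 K/W
Q = ΔT / R_total = 160 / 0.267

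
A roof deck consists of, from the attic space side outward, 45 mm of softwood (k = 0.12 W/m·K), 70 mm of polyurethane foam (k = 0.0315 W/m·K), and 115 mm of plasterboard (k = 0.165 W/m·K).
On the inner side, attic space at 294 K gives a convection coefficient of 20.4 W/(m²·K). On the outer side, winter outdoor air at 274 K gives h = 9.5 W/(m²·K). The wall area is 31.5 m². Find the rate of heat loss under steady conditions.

Thermal resistances in series:
R_inner film = 1/(h_i·A) = 1/(20.4×31.5) = 0.001556 K/W
R_softwood = L/(kA) = 0.045/(0.12×31.5) = 0.0119 K/W
R_polyurethane foam = L/(kA) = 0.07/(0.0315×31.5) = 0.07055 K/W
R_plasterboard = L/(kA) = 0.115/(0.165×31.5) = 0.02213 K/W
R_outer film = 1/(h_o·A) = 1/(9.5×31.5) = 0.003342 K/W
R_total = 0.1095 K/W
Q = ΔT / R_total = 20 / 0.1095

Q ≈ 183 W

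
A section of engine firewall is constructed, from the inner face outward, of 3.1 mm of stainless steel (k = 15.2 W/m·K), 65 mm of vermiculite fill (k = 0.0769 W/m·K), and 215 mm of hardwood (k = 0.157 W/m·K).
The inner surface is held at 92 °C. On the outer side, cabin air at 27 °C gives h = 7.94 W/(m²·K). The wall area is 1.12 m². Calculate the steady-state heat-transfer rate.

Treating each layer as a thermal resistance in series:
R_stainless steel = L/(kA) = 0.0031/(15.2×1.12) = 1.821×10^-4 K/W
R_vermiculite fill = L/(kA) = 0.065/(0.0769×1.12) = 0.7547 K/W
R_hardwood = L/(kA) = 0.215/(0.157×1.12) = 1.223 K/W
R_outer film = 1/(h_o·A) = 1/(7.94×1.12) = 0.1125 K/W
R_total = 2.09 K/W
Q = ΔT / R_total = 65 / 2.09

Q ≈ 31.1 W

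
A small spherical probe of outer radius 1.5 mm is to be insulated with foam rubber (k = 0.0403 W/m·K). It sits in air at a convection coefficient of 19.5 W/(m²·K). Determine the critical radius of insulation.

For a sphere r_cr = 2k/h = 2×0.0403/19.5
r_cr = 4.13 mm; since the bare radius (1.5 mm) is below r_cr, adding a thin layer of insulation will *increase* heat loss.

r_cr ≈ 4.13 mm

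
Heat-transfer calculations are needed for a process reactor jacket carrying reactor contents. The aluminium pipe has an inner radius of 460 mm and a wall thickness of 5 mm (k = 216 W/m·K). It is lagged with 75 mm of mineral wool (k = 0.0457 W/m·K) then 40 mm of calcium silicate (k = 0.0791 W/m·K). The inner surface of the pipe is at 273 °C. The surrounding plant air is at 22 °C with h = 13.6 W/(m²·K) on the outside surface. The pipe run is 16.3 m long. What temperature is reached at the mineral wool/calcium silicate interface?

T ≈ 82.1 °C

Per-layer cylindrical resistances, series-summed:
R_aluminium pipe wall = ln(465/460)/(2π×216×16.3) = 4.887×10^-7 K/W
R_mineral wool = ln(540/465)/(2π×0.0457×16.3) = 0.03195 K/W
R_calcium silicate = ln(580/540)/(2π×0.0791×16.3) = 0.008821 K/W
R_outer film = 1/(h_o·2πr_oL) = 1/(13.6×2π×0.58×16.3) = 0.001238 K/W
R_total = 0.04201 K/W
Q = ΔT/R_total = 251/0.04201
Q = 5980 W
T_interface = T_inner − Q·ΣR(inner→interface) = 273 − 5980×0.03195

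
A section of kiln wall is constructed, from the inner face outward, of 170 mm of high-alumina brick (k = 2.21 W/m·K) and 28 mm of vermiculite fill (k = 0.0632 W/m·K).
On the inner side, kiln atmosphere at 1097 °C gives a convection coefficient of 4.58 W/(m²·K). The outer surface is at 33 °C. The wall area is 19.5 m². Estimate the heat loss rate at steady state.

Q ≈ 28100 W

Series thermal resistances:
R_inner film = 1/(h_i·A) = 1/(4.58×19.5) = 0.0112 K/W
R_high-alumina brick = L/(kA) = 0.17/(2.21×19.5) = 0.003945 K/W
R_vermiculite fill = L/(kA) = 0.028/(0.0632×19.5) = 0.02272 K/W
R_total = 0.03786 K/W
Q = ΔT / R_total = 1064 / 0.03786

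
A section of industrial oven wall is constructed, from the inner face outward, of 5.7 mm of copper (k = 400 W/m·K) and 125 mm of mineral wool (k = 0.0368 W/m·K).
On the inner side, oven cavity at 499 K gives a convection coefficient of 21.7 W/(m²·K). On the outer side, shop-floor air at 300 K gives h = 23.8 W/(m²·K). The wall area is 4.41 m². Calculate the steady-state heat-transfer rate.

Q ≈ 252 W

Model the wall as resistances in series:
R_inner film = 1/(h_i·A) = 1/(21.7×4.41) = 0.01045 K/W
R_copper = L/(kA) = 0.0057/(400×4.41) = 3.231×10^-6 K/W
R_mineral wool = L/(kA) = 0.125/(0.0368×4.41) = 0.7702 K/W
R_outer film = 1/(h_o·A) = 1/(23.8×4.41) = 0.009528 K/W
R_total = 0.7902 K/W
Q = ΔT / R_total = 199 / 0.7902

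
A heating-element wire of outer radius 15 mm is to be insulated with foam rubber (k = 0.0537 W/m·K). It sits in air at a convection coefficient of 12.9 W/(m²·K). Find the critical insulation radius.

For a cylinder r_cr = k/h = 0.0537/12.9
r_cr = 4.16 mm; since the bare radius (15 mm) is above r_cr, any added insulation will reduce heat loss.

r_cr ≈ 4.16 mm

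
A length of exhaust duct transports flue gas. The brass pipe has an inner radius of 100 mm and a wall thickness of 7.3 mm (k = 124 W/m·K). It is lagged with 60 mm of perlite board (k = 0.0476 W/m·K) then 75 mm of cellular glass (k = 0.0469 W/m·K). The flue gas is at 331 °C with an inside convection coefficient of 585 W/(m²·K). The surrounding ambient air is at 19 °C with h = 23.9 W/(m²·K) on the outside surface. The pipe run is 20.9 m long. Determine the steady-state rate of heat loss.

Cylindrical conduction, so R = ln(r₂/r₁)/(2πkL) per layer, in series:
R_inner film = 1/(h_i·2πr₁L) = 1/(585×2π×0.1×20.9) = 1.302×10^-4 K/W
R_brass pipe wall = ln(107.3/100)/(2π×124×20.9) = 4.327×10^-6 K/W
R_perlite board = ln(167.3/107.3)/(2π×0.0476×20.9) = 0.07106 K/W
R_cellular glass = ln(242.3/167.3)/(2π×0.0469×20.9) = 0.06014 K/W
R_outer film = 1/(h_o·2πr_oL) = 1/(23.9×2π×0.2423×20.9) = 0.001315 K/W
R_total = 0.1326 K/W
Q = ΔT/R_total = 312/0.1326

Q ≈ 2350 W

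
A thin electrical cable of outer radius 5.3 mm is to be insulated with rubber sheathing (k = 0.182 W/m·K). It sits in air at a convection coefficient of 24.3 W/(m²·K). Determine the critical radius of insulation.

For a cylinder r_cr = k/h = 0.182/24.3
r_cr = 7.49 mm; since the bare radius (5.3 mm) is below r_cr, adding a thin layer of insulation will *increase* heat loss.

r_cr ≈ 7.49 mm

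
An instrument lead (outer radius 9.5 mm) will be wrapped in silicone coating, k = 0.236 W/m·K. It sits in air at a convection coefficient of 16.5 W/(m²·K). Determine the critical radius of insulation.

r_cr ≈ 14.3 mm

For a cylinder r_cr = k/h = 0.236/16.5
r_cr = 14.3 mm; since the bare radius (9.5 mm) is below r_cr, adding a thin layer of insulation will *increase* heat loss.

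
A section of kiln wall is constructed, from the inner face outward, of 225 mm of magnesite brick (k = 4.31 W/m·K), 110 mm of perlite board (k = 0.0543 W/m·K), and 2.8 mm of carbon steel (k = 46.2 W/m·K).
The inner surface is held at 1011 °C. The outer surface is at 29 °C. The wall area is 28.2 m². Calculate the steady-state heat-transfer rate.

Q ≈ 13300 W

Using the resistance-network approach (series):
R_magnesite brick = L/(kA) = 0.225/(4.31×28.2) = 0.001851 K/W
R_perlite board = L/(kA) = 0.11/(0.0543×28.2) = 0.07184 K/W
R_carbon steel = L/(kA) = 0.0028/(46.2×28.2) = 2.149×10^-6 K/W
R_total = 0.07369 K/W
Q = ΔT / R_total = 982 / 0.07369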